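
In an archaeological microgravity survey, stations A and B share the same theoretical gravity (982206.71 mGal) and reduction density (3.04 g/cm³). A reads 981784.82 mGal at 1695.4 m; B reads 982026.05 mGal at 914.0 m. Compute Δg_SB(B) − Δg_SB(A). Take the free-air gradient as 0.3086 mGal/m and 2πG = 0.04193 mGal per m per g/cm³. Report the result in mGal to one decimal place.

99.7

Δg_SB(A) = 981784.82 − 982206.71 + 0.3086×1695.4 − 0.04193×3.04×1695.4 = -114.80 mGal
Δg_SB(B) = 982026.05 − 982206.71 + 0.3086×914.0 − 0.04193×3.04×914.0 = -15.10 mGal
Difference = -15.10 − (-114.80) = 99.70 mGal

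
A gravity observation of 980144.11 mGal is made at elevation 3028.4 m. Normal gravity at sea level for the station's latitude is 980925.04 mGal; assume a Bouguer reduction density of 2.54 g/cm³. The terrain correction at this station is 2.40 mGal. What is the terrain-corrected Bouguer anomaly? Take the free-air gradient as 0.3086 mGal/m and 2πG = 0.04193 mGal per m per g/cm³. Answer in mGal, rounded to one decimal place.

Free-air correction = 0.3086 × 3028.4 = 934.56 mGal
Free-air anomaly = 980144.11 − 980925.04 + (934.56) = 153.63 mGal
Bouguer slab correction = 0.04193 × 2.54 × 3028.4 = 322.53 mGal
Simple Bouguer anomaly = 153.63 − (322.53) = -168.90 mGal
Complete Bouguer anomaly = -168.90 + 2.40 = -166.50 mGal

-166.5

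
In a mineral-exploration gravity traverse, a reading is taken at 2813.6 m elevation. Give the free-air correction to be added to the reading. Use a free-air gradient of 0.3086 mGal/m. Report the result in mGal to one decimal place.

868.3

Free-air correction = 0.3086 × 2813.6 = 868.3 mGal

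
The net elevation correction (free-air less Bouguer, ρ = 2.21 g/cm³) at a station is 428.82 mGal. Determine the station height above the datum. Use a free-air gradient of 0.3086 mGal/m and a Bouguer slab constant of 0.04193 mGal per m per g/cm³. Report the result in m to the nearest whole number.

1986

Combined gradient = 0.3086 − 0.04193 × 2.21 = 0.2159347 mGal/m
h = 428.82 / 0.2159347 = 1985.88 m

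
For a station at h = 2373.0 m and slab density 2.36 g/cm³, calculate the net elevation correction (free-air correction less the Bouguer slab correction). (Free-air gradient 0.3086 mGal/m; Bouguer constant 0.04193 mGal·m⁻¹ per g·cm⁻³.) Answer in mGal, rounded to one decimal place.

497.5

Combined gradient = 0.3086 − 0.04193 × 2.36 = 0.2096452 mGal/m
Combined elevation correction = 0.2096452 × 2373.0 = 497.5 mGal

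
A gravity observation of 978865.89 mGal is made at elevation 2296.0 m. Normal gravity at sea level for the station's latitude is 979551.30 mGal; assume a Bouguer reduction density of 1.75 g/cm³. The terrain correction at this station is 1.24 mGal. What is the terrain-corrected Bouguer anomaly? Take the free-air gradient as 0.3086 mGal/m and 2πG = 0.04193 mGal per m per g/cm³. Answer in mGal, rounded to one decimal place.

-144.1

Free-air correction = 0.3086 × 2296.0 = 708.55 mGal
Free-air anomaly = 978865.89 − 979551.30 + (708.55) = 23.14 mGal
Bouguer slab correction = 0.04193 × 1.75 × 2296.0 = 168.47 mGal
Simple Bouguer anomaly = 23.14 − (168.47) = -145.33 mGal
Complete Bouguer anomaly = -145.33 + 1.24 = -144.09 mGal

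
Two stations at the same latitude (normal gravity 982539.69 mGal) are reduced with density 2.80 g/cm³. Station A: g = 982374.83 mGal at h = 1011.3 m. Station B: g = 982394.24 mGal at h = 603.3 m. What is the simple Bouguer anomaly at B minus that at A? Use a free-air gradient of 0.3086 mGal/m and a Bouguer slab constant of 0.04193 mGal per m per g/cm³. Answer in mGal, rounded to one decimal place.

Δg_SB(A) = 982374.83 − 982539.69 + 0.3086×1011.3 − 0.04193×2.80×1011.3 = 28.50 mGal
Δg_SB(B) = 982394.24 − 982539.69 + 0.3086×603.3 − 0.04193×2.80×603.3 = -30.10 mGal
Difference = -30.10 − (28.50) = -58.60 mGal

-58.6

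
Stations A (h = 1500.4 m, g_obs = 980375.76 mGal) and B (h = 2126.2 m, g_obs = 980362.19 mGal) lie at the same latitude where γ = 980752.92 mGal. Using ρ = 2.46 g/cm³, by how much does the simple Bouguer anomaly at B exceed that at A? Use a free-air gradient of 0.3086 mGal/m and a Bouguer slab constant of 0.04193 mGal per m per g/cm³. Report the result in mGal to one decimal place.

115.0

Δg_SB(A) = 980375.76 − 980752.92 + 0.3086×1500.4 − 0.04193×2.46×1500.4 = -68.90 mGal
Δg_SB(B) = 980362.19 − 980752.92 + 0.3086×2126.2 − 0.04193×2.46×2126.2 = 46.10 mGal
Difference = 46.10 − (-68.90) = 115.00 mGal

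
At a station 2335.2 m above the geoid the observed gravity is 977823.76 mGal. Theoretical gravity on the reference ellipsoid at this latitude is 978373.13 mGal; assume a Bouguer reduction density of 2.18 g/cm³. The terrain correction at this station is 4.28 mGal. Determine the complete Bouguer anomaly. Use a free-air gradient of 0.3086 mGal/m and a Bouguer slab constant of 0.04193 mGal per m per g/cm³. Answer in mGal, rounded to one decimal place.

-37.9

Free-air correction = 0.3086 × 2335.2 = 720.64 mGal
Free-air anomaly = 977823.76 − 978373.13 + (720.64) = 171.27 mGal
Bouguer slab correction = 0.04193 × 2.18 × 2335.2 = 213.45 mGal
Simple Bouguer anomaly = 171.27 − (213.45) = -42.18 mGal
Complete Bouguer anomaly = -42.18 + 4.28 = -37.90 mGal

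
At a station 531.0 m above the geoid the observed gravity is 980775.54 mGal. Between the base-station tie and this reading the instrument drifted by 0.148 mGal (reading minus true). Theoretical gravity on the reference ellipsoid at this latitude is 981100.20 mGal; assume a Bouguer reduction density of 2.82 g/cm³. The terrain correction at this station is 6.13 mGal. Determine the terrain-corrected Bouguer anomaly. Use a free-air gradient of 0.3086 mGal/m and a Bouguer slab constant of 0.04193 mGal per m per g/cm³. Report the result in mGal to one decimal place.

-217.6

Drift-corrected reading = 980775.54 − (0.148) = 980775.392 mGal
Free-air correction = 0.3086 × 531.0 = 163.87 mGal
Free-air anomaly = 980775.392 − 981100.20 + (163.87) = -160.938 mGal
Bouguer slab correction = 0.04193 × 2.82 × 531.0 = 62.79 mGal
Simple Bouguer anomaly = -160.938 − (62.79) = -223.728 mGal
Complete Bouguer anomaly = -223.728 + 6.13 = -217.598 mGal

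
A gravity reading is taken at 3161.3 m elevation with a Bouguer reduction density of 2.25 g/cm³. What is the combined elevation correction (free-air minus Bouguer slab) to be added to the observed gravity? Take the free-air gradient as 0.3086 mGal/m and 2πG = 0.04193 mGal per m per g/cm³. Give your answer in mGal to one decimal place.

Combined gradient = 0.3086 − 0.04193 × 2.25 = 0.2142575 mGal/m
Combined elevation correction = 0.2142575 × 3161.3 = 677.3 mGal

677.3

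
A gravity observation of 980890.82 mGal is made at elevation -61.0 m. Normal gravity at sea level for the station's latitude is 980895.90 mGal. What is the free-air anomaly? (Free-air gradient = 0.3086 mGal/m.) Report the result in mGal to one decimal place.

-23.9

Free-air correction = 0.3086 × -61.0 = -18.82 mGal
Free-air anomaly = 980890.82 − 980895.90 + (-18.82) = -23.90 mGal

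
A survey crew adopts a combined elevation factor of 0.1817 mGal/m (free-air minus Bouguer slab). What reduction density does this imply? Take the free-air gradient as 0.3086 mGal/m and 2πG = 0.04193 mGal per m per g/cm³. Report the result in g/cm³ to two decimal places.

3.03

0.1817 = 0.3086 − 0.04193 × ρ
ρ = (0.3086 − 0.1817) / 0.04193 = 3.03 g/cm³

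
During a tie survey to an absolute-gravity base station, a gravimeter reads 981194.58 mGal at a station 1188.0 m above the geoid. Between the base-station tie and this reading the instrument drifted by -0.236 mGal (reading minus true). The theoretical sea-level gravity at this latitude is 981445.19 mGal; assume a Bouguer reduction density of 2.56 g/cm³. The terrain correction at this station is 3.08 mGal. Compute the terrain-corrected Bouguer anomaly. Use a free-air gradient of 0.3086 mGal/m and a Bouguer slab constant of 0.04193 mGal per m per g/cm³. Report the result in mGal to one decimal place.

-8.2

Drift-corrected reading = 981194.58 − (-0.236) = 981194.816 mGal
Free-air correction = 0.3086 × 1188.0 = 366.62 mGal
Free-air anomaly = 981194.816 − 981445.19 + (366.62) = 116.246 mGal
Bouguer slab correction = 0.04193 × 2.56 × 1188.0 = 127.52 mGal
Simple Bouguer anomaly = 116.246 − (127.52) = -11.274 mGal
Complete Bouguer anomaly = -11.274 + 3.08 = -8.194 mGal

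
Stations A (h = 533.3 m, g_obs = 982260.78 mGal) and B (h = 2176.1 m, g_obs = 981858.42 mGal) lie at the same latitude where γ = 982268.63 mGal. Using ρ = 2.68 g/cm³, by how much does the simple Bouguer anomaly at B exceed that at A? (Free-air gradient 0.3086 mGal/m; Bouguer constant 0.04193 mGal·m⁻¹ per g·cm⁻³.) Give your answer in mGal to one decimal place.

-80.0

Δg_SB(A) = 982260.78 − 982268.63 + 0.3086×533.3 − 0.04193×2.68×533.3 = 96.80 mGal
Δg_SB(B) = 981858.42 − 982268.63 + 0.3086×2176.1 − 0.04193×2.68×2176.1 = 16.80 mGal
Difference = 16.80 − (96.80) = -80.00 mGal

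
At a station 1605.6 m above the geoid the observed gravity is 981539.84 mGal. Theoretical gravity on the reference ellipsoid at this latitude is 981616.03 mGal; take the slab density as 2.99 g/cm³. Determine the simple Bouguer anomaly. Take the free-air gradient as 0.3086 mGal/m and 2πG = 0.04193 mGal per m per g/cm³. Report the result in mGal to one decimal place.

218.0

Free-air correction = 0.3086 × 1605.6 = 495.49 mGal
Free-air anomaly = 981539.84 − 981616.03 + (495.49) = 419.30 mGal
Bouguer slab correction = 0.04193 × 2.99 × 1605.6 = 201.30 mGal
Simple Bouguer anomaly = 419.30 − (201.30) = 218.00 mGal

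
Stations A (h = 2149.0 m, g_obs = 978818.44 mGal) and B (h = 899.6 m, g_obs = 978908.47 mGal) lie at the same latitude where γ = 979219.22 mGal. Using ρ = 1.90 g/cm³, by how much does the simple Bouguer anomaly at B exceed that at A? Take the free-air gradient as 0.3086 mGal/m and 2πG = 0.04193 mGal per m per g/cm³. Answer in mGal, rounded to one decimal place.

Δg_SB(A) = 978818.44 − 979219.22 + 0.3086×2149.0 − 0.04193×1.90×2149.0 = 91.20 mGal
Δg_SB(B) = 978908.47 − 979219.22 + 0.3086×899.6 − 0.04193×1.90×899.6 = -104.80 mGal
Difference = -104.80 − (91.20) = -196.00 mGal

-196.0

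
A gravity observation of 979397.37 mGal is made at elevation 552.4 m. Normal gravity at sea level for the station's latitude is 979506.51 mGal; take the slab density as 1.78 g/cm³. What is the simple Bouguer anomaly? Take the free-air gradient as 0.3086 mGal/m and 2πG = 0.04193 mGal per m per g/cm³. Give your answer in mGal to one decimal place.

Free-air correction = 0.3086 × 552.4 = 170.47 mGal
Free-air anomaly = 979397.37 − 979506.51 + (170.47) = 61.33 mGal
Bouguer slab correction = 0.04193 × 1.78 × 552.4 = 41.23 mGal
Simple Bouguer anomaly = 61.33 − (41.23) = 20.10 mGal

20.1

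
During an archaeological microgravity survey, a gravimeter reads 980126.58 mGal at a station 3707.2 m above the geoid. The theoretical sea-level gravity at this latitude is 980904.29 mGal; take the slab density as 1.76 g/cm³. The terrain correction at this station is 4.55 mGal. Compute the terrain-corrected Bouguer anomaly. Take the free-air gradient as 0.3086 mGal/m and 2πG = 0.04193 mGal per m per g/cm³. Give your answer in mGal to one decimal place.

97.3

Free-air correction = 0.3086 × 3707.2 = 1144.04 mGal
Free-air anomaly = 980126.58 − 980904.29 + (1144.04) = 366.33 mGal
Bouguer slab correction = 0.04193 × 1.76 × 3707.2 = 273.58 mGal
Simple Bouguer anomaly = 366.33 − (273.58) = 92.75 mGal
Complete Bouguer anomaly = 92.75 + 4.55 = 97.30 mGal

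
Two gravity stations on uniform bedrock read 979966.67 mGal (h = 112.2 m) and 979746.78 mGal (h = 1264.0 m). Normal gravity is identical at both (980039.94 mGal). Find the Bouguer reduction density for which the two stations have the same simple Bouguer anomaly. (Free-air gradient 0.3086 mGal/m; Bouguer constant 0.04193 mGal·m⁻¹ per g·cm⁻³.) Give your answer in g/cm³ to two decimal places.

Δg_obs = 979746.78 − 979966.67 = -219.89 mGal over Δh = 1264.0 − 112.2 = 1151.8 m
Equal Bouguer anomalies ⇒ Δg_obs + (0.3086 − 0.04193ρ)·Δh = 0
0.3086 − 0.04193ρ = −Δg_obs/Δh = 0.19091
ρ = (0.3086 − 0.19091) / 0.04193 = 2.81 g/cm³

2.81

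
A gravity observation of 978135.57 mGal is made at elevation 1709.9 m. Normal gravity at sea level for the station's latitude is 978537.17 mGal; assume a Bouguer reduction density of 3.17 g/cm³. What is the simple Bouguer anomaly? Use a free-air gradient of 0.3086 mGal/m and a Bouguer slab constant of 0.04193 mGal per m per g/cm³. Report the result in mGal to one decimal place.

Free-air correction = 0.3086 × 1709.9 = 527.68 mGal
Free-air anomaly = 978135.57 − 978537.17 + (527.68) = 126.08 mGal
Bouguer slab correction = 0.04193 × 3.17 × 1709.9 = 227.28 mGal
Simple Bouguer anomaly = 126.08 − (227.28) = -101.20 mGal

-101.2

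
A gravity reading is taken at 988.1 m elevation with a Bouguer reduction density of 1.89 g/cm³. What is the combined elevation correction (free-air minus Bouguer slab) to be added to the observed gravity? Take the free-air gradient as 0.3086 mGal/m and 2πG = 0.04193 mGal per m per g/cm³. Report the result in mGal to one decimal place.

Combined gradient = 0.3086 − 0.04193 × 1.89 = 0.2293523 mGal/m
Combined elevation correction = 0.2293523 × 988.1 = 226.6 mGal

226.6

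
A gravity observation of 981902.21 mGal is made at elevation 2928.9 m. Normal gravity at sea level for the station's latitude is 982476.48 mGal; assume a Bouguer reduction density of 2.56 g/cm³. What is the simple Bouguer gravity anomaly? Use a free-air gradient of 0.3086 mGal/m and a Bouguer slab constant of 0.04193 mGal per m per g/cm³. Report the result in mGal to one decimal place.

15.2

Free-air correction = 0.3086 × 2928.9 = 903.86 mGal
Free-air anomaly = 981902.21 − 982476.48 + (903.86) = 329.59 mGal
Bouguer slab correction = 0.04193 × 2.56 × 2928.9 = 314.39 mGal
Simple Bouguer anomaly = 329.59 − (314.39) = 15.20 mGal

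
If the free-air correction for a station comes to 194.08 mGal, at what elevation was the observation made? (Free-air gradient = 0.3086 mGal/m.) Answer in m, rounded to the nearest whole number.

h = 194.08 / 0.3086 = 628.90 m

629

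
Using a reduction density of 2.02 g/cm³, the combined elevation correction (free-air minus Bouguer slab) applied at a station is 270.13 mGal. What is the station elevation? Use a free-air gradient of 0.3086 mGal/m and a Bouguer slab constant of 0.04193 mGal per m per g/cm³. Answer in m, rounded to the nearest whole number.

1206

Combined gradient = 0.3086 − 0.04193 × 2.02 = 0.2239014 mGal/m
h = 270.13 / 0.2239014 = 1206.47 m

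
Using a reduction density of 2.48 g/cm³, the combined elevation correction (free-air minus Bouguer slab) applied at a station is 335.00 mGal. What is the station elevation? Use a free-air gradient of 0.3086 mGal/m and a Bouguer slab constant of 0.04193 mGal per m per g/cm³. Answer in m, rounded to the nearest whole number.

1637

Combined gradient = 0.3086 − 0.04193 × 2.48 = 0.2046136 mGal/m
h = 335.00 / 0.2046136 = 1637.23 m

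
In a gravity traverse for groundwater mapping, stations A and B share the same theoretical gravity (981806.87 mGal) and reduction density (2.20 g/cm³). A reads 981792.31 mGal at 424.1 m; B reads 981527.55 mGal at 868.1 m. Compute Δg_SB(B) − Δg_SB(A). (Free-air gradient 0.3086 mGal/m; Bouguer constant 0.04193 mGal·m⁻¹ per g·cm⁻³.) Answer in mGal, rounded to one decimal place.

-168.7

Δg_SB(A) = 981792.31 − 981806.87 + 0.3086×424.1 − 0.04193×2.20×424.1 = 77.20 mGal
Δg_SB(B) = 981527.55 − 981806.87 + 0.3086×868.1 − 0.04193×2.20×868.1 = -91.50 mGal
Difference = -91.50 − (77.20) = -168.70 mGal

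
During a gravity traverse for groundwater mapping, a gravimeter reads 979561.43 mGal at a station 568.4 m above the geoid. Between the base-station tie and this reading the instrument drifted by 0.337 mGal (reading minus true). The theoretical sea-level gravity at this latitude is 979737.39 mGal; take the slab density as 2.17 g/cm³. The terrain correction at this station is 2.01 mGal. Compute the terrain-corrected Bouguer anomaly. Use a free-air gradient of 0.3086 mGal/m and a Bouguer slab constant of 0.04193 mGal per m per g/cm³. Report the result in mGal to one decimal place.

-50.6

Drift-corrected reading = 979561.43 − (0.337) = 979561.093 mGal
Free-air correction = 0.3086 × 568.4 = 175.41 mGal
Free-air anomaly = 979561.093 − 979737.39 + (175.41) = -0.887 mGal
Bouguer slab correction = 0.04193 × 2.17 × 568.4 = 51.72 mGal
Simple Bouguer anomaly = -0.887 − (51.72) = -52.607 mGal
Complete Bouguer anomaly = -52.607 + 2.01 = -50.597 mGal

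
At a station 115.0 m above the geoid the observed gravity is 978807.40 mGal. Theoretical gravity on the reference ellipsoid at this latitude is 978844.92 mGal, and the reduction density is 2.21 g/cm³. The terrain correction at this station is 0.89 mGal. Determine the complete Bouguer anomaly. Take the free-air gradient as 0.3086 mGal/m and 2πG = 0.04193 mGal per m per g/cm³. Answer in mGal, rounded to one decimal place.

-11.8

Free-air correction = 0.3086 × 115.0 = 35.49 mGal
Free-air anomaly = 978807.40 − 978844.92 + (35.49) = -2.03 mGal
Bouguer slab correction = 0.04193 × 2.21 × 115.0 = 10.66 mGal
Simple Bouguer anomaly = -2.03 − (10.66) = -12.69 mGal
Complete Bouguer anomaly = -12.69 + 0.89 = -11.80 mGal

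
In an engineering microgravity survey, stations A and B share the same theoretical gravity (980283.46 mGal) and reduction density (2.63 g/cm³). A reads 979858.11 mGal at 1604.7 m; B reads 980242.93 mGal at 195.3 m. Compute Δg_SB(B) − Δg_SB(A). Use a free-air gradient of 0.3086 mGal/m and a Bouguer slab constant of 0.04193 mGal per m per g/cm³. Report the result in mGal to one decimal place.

Δg_SB(A) = 979858.11 − 980283.46 + 0.3086×1604.7 − 0.04193×2.63×1604.7 = -107.10 mGal
Δg_SB(B) = 980242.93 − 980283.46 + 0.3086×195.3 − 0.04193×2.63×195.3 = -1.80 mGal
Difference = -1.80 − (-107.10) = 105.30 mGal

105.3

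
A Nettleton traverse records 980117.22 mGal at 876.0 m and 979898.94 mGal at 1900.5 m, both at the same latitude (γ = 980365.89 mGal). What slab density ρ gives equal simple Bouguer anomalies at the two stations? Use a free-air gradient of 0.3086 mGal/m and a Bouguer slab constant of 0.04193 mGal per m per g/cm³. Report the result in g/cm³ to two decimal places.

Δg_obs = 979898.94 − 980117.22 = -218.28 mGal over Δh = 1900.5 − 876.0 = 1024.5 m
Equal Bouguer anomalies ⇒ Δg_obs + (0.3086 − 0.04193ρ)·Δh = 0
0.3086 − 0.04193ρ = −Δg_obs/Δh = 0.21306
ρ = (0.3086 − 0.21306) / 0.04193 = 2.28 g/cm³

2.28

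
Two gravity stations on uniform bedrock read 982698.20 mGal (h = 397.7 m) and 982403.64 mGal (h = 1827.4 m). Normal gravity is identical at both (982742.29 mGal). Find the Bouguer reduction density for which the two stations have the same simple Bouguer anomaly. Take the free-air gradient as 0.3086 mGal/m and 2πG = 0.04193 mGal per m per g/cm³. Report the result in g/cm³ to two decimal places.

Δg_obs = 982403.64 − 982698.20 = -294.56 mGal over Δh = 1827.4 − 397.7 = 1429.7 m
Equal Bouguer anomalies ⇒ Δg_obs + (0.3086 − 0.04193ρ)·Δh = 0
0.3086 − 0.04193ρ = −Δg_obs/Δh = 0.20603
ρ = (0.3086 − 0.20603) / 0.04193 = 2.45 g/cm³

2.45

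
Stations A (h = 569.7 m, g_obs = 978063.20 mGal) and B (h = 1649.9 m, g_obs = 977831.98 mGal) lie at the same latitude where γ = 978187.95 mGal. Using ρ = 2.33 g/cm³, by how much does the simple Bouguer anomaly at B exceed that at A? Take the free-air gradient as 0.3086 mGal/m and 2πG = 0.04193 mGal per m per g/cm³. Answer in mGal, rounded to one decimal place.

Δg_SB(A) = 978063.20 − 978187.95 + 0.3086×569.7 − 0.04193×2.33×569.7 = -4.60 mGal
Δg_SB(B) = 977831.98 − 978187.95 + 0.3086×1649.9 − 0.04193×2.33×1649.9 = -8.00 mGal
Difference = -8.00 − (-4.60) = -3.40 mGal

-3.4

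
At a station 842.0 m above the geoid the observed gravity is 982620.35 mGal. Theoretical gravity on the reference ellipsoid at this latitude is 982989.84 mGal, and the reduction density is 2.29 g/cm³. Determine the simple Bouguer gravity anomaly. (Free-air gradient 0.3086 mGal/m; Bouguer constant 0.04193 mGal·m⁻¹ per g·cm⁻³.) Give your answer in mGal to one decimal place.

-190.5

Free-air correction = 0.3086 × 842.0 = 259.84 mGal
Free-air anomaly = 982620.35 − 982989.84 + (259.84) = -109.65 mGal
Bouguer slab correction = 0.04193 × 2.29 × 842.0 = 80.85 mGal
Simple Bouguer anomaly = -109.65 − (80.85) = -190.50 mGal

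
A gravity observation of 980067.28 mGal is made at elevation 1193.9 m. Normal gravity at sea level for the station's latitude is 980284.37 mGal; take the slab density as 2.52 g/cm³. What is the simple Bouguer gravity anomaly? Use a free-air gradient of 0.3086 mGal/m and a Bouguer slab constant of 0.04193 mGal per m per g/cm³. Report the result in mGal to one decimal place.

Free-air correction = 0.3086 × 1193.9 = 368.44 mGal
Free-air anomaly = 980067.28 − 980284.37 + (368.44) = 151.35 mGal
Bouguer slab correction = 0.04193 × 2.52 × 1193.9 = 126.15 mGal
Simple Bouguer anomaly = 151.35 − (126.15) = 25.20 mGal

25.2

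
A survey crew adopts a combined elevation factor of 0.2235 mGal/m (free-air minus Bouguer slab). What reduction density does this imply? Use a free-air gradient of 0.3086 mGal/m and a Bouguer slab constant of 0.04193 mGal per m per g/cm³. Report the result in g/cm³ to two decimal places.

0.2235 = 0.3086 − 0.04193 × ρ
ρ = (0.3086 − 0.2235) / 0.04193 = 2.03 g/cm³

2.03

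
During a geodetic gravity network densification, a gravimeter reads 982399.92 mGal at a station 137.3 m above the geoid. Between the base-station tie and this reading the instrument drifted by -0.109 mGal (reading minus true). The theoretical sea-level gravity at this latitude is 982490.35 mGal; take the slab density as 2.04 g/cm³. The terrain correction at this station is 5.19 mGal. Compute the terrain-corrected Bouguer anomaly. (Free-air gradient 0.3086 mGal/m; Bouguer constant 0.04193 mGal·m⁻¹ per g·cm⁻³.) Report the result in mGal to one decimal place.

-54.5

Drift-corrected reading = 982399.92 − (-0.109) = 982400.029 mGal
Free-air correction = 0.3086 × 137.3 = 42.37 mGal
Free-air anomaly = 982400.029 − 982490.35 + (42.37) = -47.951 mGal
Bouguer slab correction = 0.04193 × 2.04 × 137.3 = 11.74 mGal
Simple Bouguer anomaly = -47.951 − (11.74) = -59.691 mGal
Complete Bouguer anomaly = -59.691 + 5.19 = -54.501 mGal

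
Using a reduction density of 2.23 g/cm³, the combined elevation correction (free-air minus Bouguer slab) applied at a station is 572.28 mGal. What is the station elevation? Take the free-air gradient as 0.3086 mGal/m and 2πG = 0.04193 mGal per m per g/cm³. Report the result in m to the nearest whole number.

2661

Combined gradient = 0.3086 − 0.04193 × 2.23 = 0.2150961 mGal/m
h = 572.28 / 0.2150961 = 2660.58 m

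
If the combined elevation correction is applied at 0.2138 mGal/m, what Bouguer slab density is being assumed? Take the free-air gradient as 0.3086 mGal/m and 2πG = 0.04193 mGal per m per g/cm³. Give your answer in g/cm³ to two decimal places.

2.26

0.2138 = 0.3086 − 0.04193 × ρ
ρ = (0.3086 − 0.2138) / 0.04193 = 2.26 g/cm³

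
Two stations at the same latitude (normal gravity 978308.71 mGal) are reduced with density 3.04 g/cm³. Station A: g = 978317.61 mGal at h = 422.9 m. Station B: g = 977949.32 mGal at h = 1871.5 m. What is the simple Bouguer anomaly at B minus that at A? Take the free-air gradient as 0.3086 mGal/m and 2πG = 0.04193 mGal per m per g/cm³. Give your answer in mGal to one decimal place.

-105.9

Δg_SB(A) = 978317.61 − 978308.71 + 0.3086×422.9 − 0.04193×3.04×422.9 = 85.50 mGal
Δg_SB(B) = 977949.32 − 978308.71 + 0.3086×1871.5 − 0.04193×3.04×1871.5 = -20.40 mGal
Difference = -20.40 − (85.50) = -105.90 mGal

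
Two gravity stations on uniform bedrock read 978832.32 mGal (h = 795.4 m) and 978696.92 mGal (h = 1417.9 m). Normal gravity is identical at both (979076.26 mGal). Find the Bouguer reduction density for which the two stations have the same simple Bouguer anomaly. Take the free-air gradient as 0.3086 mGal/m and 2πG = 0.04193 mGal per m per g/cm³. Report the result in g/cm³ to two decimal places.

2.17

Δg_obs = 978696.92 − 978832.32 = -135.40 mGal over Δh = 1417.9 − 795.4 = 622.5 m
Equal Bouguer anomalies ⇒ Δg_obs + (0.3086 − 0.04193ρ)·Δh = 0
0.3086 − 0.04193ρ = −Δg_obs/Δh = 0.21751
ρ = (0.3086 − 0.21751) / 0.04193 = 2.17 g/cm³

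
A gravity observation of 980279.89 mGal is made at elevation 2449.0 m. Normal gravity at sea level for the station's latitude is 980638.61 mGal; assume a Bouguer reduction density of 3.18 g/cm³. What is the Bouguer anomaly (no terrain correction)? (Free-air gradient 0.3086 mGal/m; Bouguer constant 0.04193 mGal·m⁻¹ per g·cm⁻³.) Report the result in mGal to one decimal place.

Free-air correction = 0.3086 × 2449.0 = 755.76 mGal
Free-air anomaly = 980279.89 − 980638.61 + (755.76) = 397.04 mGal
Bouguer slab correction = 0.04193 × 3.18 × 2449.0 = 326.54 mGal
Simple Bouguer anomaly = 397.04 − (326.54) = 70.50 mGal

70.5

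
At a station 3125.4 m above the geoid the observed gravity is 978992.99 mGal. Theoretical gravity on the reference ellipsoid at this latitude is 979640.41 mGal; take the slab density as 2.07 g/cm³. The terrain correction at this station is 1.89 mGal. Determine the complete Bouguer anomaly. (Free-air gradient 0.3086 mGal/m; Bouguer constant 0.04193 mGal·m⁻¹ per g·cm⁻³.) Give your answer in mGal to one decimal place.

47.7

Free-air correction = 0.3086 × 3125.4 = 964.50 mGal
Free-air anomaly = 978992.99 − 979640.41 + (964.50) = 317.08 mGal
Bouguer slab correction = 0.04193 × 2.07 × 3125.4 = 271.27 mGal
Simple Bouguer anomaly = 317.08 − (271.27) = 45.81 mGal
Complete Bouguer anomaly = 45.81 + 1.89 = 47.70 mGal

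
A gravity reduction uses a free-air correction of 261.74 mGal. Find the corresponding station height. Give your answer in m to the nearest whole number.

h = 261.74 / 0.3086 = 848.15 m

848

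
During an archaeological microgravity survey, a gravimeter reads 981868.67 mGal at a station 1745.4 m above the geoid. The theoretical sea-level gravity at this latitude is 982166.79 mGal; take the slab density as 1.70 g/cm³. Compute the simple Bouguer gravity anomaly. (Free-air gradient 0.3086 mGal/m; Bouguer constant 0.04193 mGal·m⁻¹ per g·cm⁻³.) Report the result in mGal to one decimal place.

Free-air correction = 0.3086 × 1745.4 = 538.63 mGal
Free-air anomaly = 981868.67 − 982166.79 + (538.63) = 240.51 mGal
Bouguer slab correction = 0.04193 × 1.70 × 1745.4 = 124.41 mGal
Simple Bouguer anomaly = 240.51 − (124.41) = 116.10 mGal

116.1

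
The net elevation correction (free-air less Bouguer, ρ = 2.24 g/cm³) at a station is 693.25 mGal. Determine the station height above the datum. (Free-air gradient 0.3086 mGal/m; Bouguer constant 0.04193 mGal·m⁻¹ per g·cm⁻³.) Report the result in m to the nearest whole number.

3229

Combined gradient = 0.3086 − 0.04193 × 2.24 = 0.2146768 mGal/m
h = 693.25 / 0.2146768 = 3229.27 m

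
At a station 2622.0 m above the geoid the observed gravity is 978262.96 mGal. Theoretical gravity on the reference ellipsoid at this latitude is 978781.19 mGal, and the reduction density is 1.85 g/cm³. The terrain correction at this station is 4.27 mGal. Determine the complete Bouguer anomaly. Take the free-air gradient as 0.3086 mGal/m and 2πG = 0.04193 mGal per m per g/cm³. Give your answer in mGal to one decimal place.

Free-air correction = 0.3086 × 2622.0 = 809.15 mGal
Free-air anomaly = 978262.96 − 978781.19 + (809.15) = 290.92 mGal
Bouguer slab correction = 0.04193 × 1.85 × 2622.0 = 203.39 mGal
Simple Bouguer anomaly = 290.92 − (203.39) = 87.53 mGal
Complete Bouguer anomaly = 87.53 + 4.27 = 91.80 mGal

91.8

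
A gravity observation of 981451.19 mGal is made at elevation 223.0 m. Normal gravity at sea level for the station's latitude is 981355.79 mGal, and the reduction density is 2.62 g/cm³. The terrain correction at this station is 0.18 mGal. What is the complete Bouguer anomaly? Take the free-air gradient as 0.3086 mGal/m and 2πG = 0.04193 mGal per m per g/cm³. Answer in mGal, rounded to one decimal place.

Free-air correction = 0.3086 × 223.0 = 68.82 mGal
Free-air anomaly = 981451.19 − 981355.79 + (68.82) = 164.22 mGal
Bouguer slab correction = 0.04193 × 2.62 × 223.0 = 24.50 mGal
Simple Bouguer anomaly = 164.22 − (24.50) = 139.72 mGal
Complete Bouguer anomaly = 139.72 + 0.18 = 139.90 mGal

139.9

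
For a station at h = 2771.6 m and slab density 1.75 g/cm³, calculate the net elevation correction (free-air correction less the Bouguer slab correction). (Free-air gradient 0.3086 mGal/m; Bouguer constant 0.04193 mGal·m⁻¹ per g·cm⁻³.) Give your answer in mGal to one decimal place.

651.9

Combined gradient = 0.3086 − 0.04193 × 1.75 = 0.2352225 mGal/m
Combined elevation correction = 0.2352225 × 2771.6 = 651.9 mGal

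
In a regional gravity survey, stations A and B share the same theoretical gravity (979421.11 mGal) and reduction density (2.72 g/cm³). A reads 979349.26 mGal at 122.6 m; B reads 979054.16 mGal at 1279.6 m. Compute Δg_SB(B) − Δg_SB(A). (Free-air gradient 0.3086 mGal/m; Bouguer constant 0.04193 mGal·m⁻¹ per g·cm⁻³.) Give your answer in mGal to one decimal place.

-70.0

Δg_SB(A) = 979349.26 − 979421.11 + 0.3086×122.6 − 0.04193×2.72×122.6 = -48.00 mGal
Δg_SB(B) = 979054.16 − 979421.11 + 0.3086×1279.6 − 0.04193×2.72×1279.6 = -118.00 mGal
Difference = -118.00 − (-48.00) = -70.00 mGal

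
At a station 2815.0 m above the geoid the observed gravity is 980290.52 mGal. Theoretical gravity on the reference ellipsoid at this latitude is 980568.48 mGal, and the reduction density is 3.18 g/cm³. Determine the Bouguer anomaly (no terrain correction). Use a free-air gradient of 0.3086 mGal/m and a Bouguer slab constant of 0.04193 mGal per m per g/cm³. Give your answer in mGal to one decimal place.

Free-air correction = 0.3086 × 2815.0 = 868.71 mGal
Free-air anomaly = 980290.52 − 980568.48 + (868.71) = 590.75 mGal
Bouguer slab correction = 0.04193 × 3.18 × 2815.0 = 375.34 mGal
Simple Bouguer anomaly = 590.75 − (375.34) = 215.41 mGal

215.4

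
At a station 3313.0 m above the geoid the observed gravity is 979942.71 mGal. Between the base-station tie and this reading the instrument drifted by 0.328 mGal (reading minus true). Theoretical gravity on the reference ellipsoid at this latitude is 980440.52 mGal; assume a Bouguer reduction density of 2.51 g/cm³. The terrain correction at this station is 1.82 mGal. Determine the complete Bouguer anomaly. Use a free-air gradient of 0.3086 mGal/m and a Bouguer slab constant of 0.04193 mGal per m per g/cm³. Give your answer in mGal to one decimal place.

177.4

Drift-corrected reading = 979942.71 − (0.328) = 979942.382 mGal
Free-air correction = 0.3086 × 3313.0 = 1022.39 mGal
Free-air anomaly = 979942.382 − 980440.52 + (1022.39) = 524.252 mGal
Bouguer slab correction = 0.04193 × 2.51 × 3313.0 = 348.67 mGal
Simple Bouguer anomaly = 524.252 − (348.67) = 175.582 mGal
Complete Bouguer anomaly = 175.582 + 1.82 = 177.402 mGal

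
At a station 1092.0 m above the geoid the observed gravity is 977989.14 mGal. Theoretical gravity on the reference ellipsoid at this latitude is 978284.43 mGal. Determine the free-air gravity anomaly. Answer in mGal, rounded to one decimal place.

41.7

Free-air correction = 0.3086 × 1092.0 = 336.99 mGal
Free-air anomaly = 977989.14 − 978284.43 + (336.99) = 41.70 mGal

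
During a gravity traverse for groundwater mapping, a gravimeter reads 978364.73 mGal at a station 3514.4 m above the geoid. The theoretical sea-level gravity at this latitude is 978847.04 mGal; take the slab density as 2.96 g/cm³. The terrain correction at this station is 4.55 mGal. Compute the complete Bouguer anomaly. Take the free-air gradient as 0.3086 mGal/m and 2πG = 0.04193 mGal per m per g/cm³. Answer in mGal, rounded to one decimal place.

Free-air correction = 0.3086 × 3514.4 = 1084.54 mGal
Free-air anomaly = 978364.73 − 978847.04 + (1084.54) = 602.23 mGal
Bouguer slab correction = 0.04193 × 2.96 × 3514.4 = 436.18 mGal
Simple Bouguer anomaly = 602.23 − (436.18) = 166.05 mGal
Complete Bouguer anomaly = 166.05 + 4.55 = 170.60 mGal

170.6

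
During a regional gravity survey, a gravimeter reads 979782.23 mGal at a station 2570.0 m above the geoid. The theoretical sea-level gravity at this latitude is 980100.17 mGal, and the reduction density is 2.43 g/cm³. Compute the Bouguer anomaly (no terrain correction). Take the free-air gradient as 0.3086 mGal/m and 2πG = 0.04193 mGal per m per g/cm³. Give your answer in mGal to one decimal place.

213.3

Free-air correction = 0.3086 × 2570.0 = 793.10 mGal
Free-air anomaly = 979782.23 − 980100.17 + (793.10) = 475.16 mGal
Bouguer slab correction = 0.04193 × 2.43 × 2570.0 = 261.86 mGal
Simple Bouguer anomaly = 475.16 − (261.86) = 213.30 mGal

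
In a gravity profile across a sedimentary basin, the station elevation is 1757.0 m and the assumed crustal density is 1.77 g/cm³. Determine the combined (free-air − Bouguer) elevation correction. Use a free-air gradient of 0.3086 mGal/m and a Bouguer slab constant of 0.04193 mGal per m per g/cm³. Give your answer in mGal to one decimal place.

411.8

Combined gradient = 0.3086 − 0.04193 × 1.77 = 0.2343839 mGal/m
Combined elevation correction = 0.2343839 × 1757.0 = 411.8 mGal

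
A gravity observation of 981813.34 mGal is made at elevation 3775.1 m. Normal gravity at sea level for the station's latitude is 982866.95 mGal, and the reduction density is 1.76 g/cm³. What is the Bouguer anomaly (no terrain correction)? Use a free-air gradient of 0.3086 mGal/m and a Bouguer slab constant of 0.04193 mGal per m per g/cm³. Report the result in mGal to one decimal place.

Free-air correction = 0.3086 × 3775.1 = 1165.00 mGal
Free-air anomaly = 981813.34 − 982866.95 + (1165.00) = 111.39 mGal
Bouguer slab correction = 0.04193 × 1.76 × 3775.1 = 278.59 mGal
Simple Bouguer anomaly = 111.39 − (278.59) = -167.20 mGal

-167.2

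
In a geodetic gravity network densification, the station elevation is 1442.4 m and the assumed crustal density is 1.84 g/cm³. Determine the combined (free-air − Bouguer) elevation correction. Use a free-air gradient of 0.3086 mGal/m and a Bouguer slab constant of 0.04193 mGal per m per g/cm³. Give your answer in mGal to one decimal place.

Combined gradient = 0.3086 − 0.04193 × 1.84 = 0.2314488 mGal/m
Combined elevation correction = 0.2314488 × 1442.4 = 333.8 mGal

333.8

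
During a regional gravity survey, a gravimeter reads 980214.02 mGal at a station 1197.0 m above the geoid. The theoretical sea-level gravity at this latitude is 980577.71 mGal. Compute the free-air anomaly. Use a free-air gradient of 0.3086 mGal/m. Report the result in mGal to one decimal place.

5.7

Free-air correction = 0.3086 × 1197.0 = 369.39 mGal
Free-air anomaly = 980214.02 − 980577.71 + (369.39) = 5.70 mGal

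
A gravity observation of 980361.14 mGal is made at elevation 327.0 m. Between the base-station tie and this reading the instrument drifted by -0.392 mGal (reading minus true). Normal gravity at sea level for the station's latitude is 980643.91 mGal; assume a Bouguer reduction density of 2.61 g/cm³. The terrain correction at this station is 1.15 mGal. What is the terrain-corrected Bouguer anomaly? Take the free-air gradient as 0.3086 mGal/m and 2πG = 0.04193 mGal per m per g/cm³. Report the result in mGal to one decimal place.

-216.1

Drift-corrected reading = 980361.14 − (-0.392) = 980361.532 mGal
Free-air correction = 0.3086 × 327.0 = 100.91 mGal
Free-air anomaly = 980361.532 − 980643.91 + (100.91) = -181.468 mGal
Bouguer slab correction = 0.04193 × 2.61 × 327.0 = 35.79 mGal
Simple Bouguer anomaly = -181.468 − (35.79) = -217.258 mGal
Complete Bouguer anomaly = -217.258 + 1.15 = -216.108 mGal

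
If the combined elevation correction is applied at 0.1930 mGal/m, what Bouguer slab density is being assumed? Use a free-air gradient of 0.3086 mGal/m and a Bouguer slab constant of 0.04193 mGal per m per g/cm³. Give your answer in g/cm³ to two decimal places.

2.76

0.1930 = 0.3086 − 0.04193 × ρ
ρ = (0.3086 − 0.1930) / 0.04193 = 2.76 g/cm³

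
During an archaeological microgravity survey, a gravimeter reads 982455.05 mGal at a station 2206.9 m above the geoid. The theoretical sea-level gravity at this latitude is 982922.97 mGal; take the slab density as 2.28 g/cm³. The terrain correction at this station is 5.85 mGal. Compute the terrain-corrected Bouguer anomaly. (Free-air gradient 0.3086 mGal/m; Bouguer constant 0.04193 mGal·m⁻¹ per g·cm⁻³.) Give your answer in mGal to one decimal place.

Free-air correction = 0.3086 × 2206.9 = 681.05 mGal
Free-air anomaly = 982455.05 − 982922.97 + (681.05) = 213.13 mGal
Bouguer slab correction = 0.04193 × 2.28 × 2206.9 = 210.98 mGal
Simple Bouguer anomaly = 213.13 − (210.98) = 2.15 mGal
Complete Bouguer anomaly = 2.15 + 5.85 = 8.00 mGal

8.0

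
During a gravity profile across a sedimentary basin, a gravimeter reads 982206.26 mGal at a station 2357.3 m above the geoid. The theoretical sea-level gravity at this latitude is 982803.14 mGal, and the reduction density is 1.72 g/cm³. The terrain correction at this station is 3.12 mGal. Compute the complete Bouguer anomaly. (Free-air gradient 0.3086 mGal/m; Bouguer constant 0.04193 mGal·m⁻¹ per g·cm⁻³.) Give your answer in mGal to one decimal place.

-36.3

Free-air correction = 0.3086 × 2357.3 = 727.46 mGal
Free-air anomaly = 982206.26 − 982803.14 + (727.46) = 130.58 mGal
Bouguer slab correction = 0.04193 × 1.72 × 2357.3 = 170.01 mGal
Simple Bouguer anomaly = 130.58 − (170.01) = -39.43 mGal
Complete Bouguer anomaly = -39.43 + 3.12 = -36.31 mGal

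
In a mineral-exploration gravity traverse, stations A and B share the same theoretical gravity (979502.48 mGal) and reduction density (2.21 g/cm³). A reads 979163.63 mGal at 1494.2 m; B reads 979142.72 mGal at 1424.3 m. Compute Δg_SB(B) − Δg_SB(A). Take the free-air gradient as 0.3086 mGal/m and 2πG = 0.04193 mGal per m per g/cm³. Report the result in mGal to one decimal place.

Δg_SB(A) = 979163.63 − 979502.48 + 0.3086×1494.2 − 0.04193×2.21×1494.2 = -16.20 mGal
Δg_SB(B) = 979142.72 − 979502.48 + 0.3086×1424.3 − 0.04193×2.21×1424.3 = -52.20 mGal
Difference = -52.20 − (-16.20) = -36.00 mGal

-36.0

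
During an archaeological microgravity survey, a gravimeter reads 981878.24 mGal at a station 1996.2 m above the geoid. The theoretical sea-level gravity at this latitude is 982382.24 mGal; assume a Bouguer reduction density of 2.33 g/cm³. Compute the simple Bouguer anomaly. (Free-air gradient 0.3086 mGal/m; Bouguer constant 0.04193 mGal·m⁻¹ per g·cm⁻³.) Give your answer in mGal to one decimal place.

-83.0

Free-air correction = 0.3086 × 1996.2 = 616.03 mGal
Free-air anomaly = 981878.24 − 982382.24 + (616.03) = 112.03 mGal
Bouguer slab correction = 0.04193 × 2.33 × 1996.2 = 195.02 mGal
Simple Bouguer anomaly = 112.03 − (195.02) = -82.99 mGal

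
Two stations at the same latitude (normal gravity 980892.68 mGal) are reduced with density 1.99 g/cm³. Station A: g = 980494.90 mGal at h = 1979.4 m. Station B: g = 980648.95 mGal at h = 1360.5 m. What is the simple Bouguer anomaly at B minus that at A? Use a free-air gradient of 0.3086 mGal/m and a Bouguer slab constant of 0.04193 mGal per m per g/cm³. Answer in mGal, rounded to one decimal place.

14.7

Δg_SB(A) = 980494.90 − 980892.68 + 0.3086×1979.4 − 0.04193×1.99×1979.4 = 47.90 mGal
Δg_SB(B) = 980648.95 − 980892.68 + 0.3086×1360.5 − 0.04193×1.99×1360.5 = 62.60 mGal
Difference = 62.60 − (47.90) = 14.70 mGal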